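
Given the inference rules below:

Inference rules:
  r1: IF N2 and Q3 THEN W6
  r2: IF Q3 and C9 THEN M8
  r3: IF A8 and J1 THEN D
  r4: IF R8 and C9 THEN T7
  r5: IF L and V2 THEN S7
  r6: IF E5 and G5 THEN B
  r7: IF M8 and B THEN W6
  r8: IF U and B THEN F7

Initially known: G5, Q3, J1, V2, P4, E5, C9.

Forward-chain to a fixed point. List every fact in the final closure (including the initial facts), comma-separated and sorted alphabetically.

B, C9, E5, G5, J1, M8, P4, Q3, V2, W6

Round 1 fires r2, r6, giving M8, B.
Round 2 fires r7, giving W6.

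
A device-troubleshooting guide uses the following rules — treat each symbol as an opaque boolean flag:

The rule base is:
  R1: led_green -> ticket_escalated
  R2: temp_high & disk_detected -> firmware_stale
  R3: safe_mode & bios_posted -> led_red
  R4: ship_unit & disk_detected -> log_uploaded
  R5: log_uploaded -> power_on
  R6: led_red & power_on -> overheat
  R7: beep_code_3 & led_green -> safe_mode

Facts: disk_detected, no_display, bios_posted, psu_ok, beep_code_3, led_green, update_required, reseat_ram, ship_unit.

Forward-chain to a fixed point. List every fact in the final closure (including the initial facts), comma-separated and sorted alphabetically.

beep_code_3, bios_posted, disk_detected, led_green, led_red, log_uploaded, no_display, overheat, power_on, psu_ok, reseat_ram, safe_mode, ship_unit, ticket_escalated, update_required

Round 1 — R1, R4, R7, derive ticket_escalated, log_uploaded, safe_mode.
Round 2 — R3, R5, derive led_red, power_on.
Round 3 — R6, derive overheat.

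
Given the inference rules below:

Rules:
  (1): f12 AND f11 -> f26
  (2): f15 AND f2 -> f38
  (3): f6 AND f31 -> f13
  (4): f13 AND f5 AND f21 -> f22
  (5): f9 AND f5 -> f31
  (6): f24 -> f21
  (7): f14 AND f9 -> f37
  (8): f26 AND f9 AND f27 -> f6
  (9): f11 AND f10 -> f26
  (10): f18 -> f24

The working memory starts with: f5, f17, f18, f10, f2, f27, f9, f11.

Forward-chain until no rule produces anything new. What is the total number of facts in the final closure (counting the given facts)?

15

Round 1: (5) [f9 AND f5 -> f31]; (9) [f11 AND f10 -> f26]; (10) [f18 -> f24]. Adds f31, f26, f24.
Round 2: (6) [f24 -> f21]; (8) [f26 AND f9 AND f27 -> f6]. Adds f21, f6.
Round 3: (3) [f6 AND f31 -> f13]. Adds f13.
Round 4: (4) [f13 AND f5 AND f21 -> f22]. Adds f22.
Closure: {f10, f11, f13, f17, f18, f2, f21, f22, f24, f26, f27, f31, f5, f6, f9} — 15 facts.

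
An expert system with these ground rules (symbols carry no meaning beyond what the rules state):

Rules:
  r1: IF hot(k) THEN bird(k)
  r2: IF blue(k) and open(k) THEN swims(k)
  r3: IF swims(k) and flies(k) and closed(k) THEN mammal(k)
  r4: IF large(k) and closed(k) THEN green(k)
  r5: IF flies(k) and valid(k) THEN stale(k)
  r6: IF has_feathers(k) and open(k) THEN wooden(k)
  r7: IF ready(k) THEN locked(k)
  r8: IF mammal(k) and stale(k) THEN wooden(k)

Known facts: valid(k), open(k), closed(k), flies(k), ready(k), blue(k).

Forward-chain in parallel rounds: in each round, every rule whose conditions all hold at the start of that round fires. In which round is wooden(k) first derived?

Round 1 fires r2, r5, r7, giving swims(k), stale(k), locked(k).
Round 2 fires r3, giving mammal(k).
Round 3 fires r8, giving wooden(k).
wooden(k) first appears in round 3.

3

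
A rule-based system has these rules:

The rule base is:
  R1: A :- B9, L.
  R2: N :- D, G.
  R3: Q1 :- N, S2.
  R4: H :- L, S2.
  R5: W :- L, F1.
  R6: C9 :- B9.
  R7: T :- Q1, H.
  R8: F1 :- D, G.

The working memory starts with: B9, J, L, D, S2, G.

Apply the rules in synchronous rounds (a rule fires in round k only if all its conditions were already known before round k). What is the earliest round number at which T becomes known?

Round 1: R1 [A :- B9, L.]; R2 [N :- D, G.]; R4 [H :- L, S2.]; R6 [C9 :- B9.]; R8 [F1 :- D, G.]. New: A, N, H, C9, F1.
Round 2: R3 [Q1 :- N, S2.]; R5 [W :- L, F1.]. New: Q1, W.
Round 3: R7 [T :- Q1, H.]. New: T.
T first appears in round 3.

3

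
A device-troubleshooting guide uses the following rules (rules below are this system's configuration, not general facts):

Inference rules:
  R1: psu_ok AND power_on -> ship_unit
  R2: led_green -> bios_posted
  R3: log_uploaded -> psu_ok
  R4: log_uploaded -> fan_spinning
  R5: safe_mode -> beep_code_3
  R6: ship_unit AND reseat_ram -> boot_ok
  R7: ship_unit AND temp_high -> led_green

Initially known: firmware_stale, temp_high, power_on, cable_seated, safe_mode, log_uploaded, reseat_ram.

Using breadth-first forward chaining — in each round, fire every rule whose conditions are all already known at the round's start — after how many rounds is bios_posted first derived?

Round 1 — R3, R4, R5, derive psu_ok, fan_spinning, beep_code_3.
Round 2 — R1, derive ship_unit.
Round 3 — R6, R7, derive boot_ok, led_green.
Round 4 — R2, derive bios_posted.
bios_posted first appears in round 4.

4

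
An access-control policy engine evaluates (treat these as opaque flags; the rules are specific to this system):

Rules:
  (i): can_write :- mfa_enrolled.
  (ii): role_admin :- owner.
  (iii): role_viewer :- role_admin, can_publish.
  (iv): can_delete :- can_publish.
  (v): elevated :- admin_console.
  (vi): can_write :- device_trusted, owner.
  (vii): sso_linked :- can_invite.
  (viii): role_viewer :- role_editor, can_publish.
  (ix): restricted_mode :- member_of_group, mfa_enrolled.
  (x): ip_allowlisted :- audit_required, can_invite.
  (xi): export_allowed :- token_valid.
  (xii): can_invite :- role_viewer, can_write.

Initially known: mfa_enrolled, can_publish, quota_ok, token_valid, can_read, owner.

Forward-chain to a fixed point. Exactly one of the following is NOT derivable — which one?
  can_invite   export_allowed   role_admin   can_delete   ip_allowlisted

Round 1: (i) [can_write :- mfa_enrolled.]; (ii) [role_admin :- owner.]; (iv) [can_delete :- can_publish.]; (xi) [export_allowed :- token_valid.]. Adds can_write, role_admin, can_delete, export_allowed.
Round 2: (iii) [role_viewer :- role_admin, can_publish.]. Adds role_viewer.
Round 3: (xii) [can_invite :- role_viewer, can_write.]. Adds can_invite.
Round 4: (vii) [sso_linked :- can_invite.]. Adds sso_linked.
Derived: role_admin (round 1), export_allowed (round 1), can_invite (round 3), can_delete (round 1). ip_allowlisted never appears in any round.

ip_allowlisted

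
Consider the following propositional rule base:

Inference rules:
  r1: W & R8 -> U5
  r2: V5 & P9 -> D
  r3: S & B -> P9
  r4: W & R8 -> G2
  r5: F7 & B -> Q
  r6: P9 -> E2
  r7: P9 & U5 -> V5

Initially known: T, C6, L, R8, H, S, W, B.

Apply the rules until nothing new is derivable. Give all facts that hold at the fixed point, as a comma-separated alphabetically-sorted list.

B, C6, D, E2, G2, H, L, P9, R8, S, T, U5, V5, W

[1] r1 [W & R8 -> U5]; r3 [S & B -> P9]; r4 [W & R8 -> G2]. ⇒ new: U5, P9, G2.
[2] r6 [P9 -> E2]; r7 [P9 & U5 -> V5]. ⇒ new: E2, V5.
[3] r2 [V5 & P9 -> D]. ⇒ new: D.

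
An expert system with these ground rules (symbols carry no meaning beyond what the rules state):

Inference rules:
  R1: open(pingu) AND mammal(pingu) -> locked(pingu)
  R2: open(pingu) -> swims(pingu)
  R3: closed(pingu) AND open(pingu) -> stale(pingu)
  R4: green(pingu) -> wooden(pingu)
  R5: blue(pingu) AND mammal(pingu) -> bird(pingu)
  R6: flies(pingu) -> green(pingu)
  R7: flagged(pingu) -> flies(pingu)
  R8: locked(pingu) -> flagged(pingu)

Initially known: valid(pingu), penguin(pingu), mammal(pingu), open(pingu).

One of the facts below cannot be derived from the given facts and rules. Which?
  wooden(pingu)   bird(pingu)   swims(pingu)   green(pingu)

bird(pingu)

[1] R1 [open(pingu) AND mammal(pingu) -> locked(pingu)]; R2 [open(pingu) -> swims(pingu)]. ⇒ new: locked(pingu), swims(pingu).
[2] R8 [locked(pingu) -> flagged(pingu)]. ⇒ new: flagged(pingu).
[3] R7 [flagged(pingu) -> flies(pingu)]. ⇒ new: flies(pingu).
[4] R6 [flies(pingu) -> green(pingu)]. ⇒ new: green(pingu).
[5] R4 [green(pingu) -> wooden(pingu)]. ⇒ new: wooden(pingu).
Derived: wooden(pingu) (round 5), swims(pingu) (round 1), green(pingu) (round 4). bird(pingu) never appears in any round.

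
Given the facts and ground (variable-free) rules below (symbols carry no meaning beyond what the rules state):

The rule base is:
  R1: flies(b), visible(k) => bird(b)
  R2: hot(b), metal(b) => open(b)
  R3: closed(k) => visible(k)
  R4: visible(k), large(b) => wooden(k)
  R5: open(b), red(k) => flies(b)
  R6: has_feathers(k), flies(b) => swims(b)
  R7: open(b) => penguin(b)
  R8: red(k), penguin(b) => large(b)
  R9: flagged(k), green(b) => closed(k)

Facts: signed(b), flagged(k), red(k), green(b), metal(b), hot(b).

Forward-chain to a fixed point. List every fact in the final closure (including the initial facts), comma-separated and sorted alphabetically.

Round 1 — R2, R9, derive open(b), closed(k).
Round 2 — R3, R5, R7, derive visible(k), flies(b), penguin(b).
Round 3 — R1, R8, derive bird(b), large(b).
Round 4 — R4, derive wooden(k).

bird(b), closed(k), flagged(k), flies(b), green(b), hot(b), large(b), metal(b), open(b), penguin(b), red(k), signed(b), visible(k), wooden(k)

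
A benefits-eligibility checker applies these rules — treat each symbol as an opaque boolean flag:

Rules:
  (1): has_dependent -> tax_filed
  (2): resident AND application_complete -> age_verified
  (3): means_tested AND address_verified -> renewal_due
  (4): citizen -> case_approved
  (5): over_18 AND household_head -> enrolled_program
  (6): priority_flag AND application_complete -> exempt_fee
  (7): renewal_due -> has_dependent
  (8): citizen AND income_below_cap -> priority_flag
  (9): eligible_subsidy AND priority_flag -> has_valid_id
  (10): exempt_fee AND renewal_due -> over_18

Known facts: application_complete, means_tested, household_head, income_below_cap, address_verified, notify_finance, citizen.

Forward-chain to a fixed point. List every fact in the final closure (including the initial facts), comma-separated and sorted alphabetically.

address_verified, application_complete, case_approved, citizen, enrolled_program, exempt_fee, has_dependent, household_head, income_below_cap, means_tested, notify_finance, over_18, priority_flag, renewal_due, tax_filed

Round 1 fires (3), (4), (8), giving renewal_due, case_approved, priority_flag.
Round 2 fires (6), (7), giving exempt_fee, has_dependent.
Round 3 fires (1), (10), giving tax_filed, over_18.
Round 4 fires (5), giving enrolled_program.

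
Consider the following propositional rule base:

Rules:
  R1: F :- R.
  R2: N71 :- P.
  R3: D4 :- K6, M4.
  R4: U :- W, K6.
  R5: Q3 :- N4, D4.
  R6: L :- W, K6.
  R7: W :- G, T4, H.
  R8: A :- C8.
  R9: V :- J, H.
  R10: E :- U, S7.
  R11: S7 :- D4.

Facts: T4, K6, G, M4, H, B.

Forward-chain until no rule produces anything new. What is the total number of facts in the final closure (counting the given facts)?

Round 1 fires R3, R7, giving D4, W.
Round 2 fires R4, R6, R11, giving U, L, S7.
Round 3 fires R10, giving E.
Closure: {B, D4, E, G, H, K6, L, M4, S7, T4, U, W} — 12 facts.

12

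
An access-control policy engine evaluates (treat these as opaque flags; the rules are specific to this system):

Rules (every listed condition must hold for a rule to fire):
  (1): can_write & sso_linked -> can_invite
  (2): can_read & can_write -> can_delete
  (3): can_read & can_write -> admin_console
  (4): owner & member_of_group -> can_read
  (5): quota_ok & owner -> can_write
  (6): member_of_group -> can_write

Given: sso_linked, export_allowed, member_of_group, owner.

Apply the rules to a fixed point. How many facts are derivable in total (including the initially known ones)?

[1] (4) [owner & member_of_group -> can_read]; (6) [member_of_group -> can_write]. ⇒ new: can_read, can_write.
[2] (1) [can_write & sso_linked -> can_invite]; (2) [can_read & can_write -> can_delete]; (3) [can_read & can_write -> admin_console]. ⇒ new: can_invite, can_delete, admin_console.
Closure: {admin_console, can_delete, can_invite, can_read, can_write, export_allowed, member_of_group, owner, sso_linked} — 9 facts.

9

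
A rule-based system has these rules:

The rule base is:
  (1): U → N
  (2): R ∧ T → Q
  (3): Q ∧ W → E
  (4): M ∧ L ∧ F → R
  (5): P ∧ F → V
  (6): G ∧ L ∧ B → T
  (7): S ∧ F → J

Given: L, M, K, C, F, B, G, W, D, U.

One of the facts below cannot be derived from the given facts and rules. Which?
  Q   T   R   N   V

Round 1: (1) [U → N]; (4) [M ∧ L ∧ F → R]; (6) [G ∧ L ∧ B → T]. Adds N, R, T.
Round 2: (2) [R ∧ T → Q]. Adds Q.
Round 3: (3) [Q ∧ W → E]. Adds E.
Derived: N (round 1), R (round 1), Q (round 2), T (round 1). V never appears in any round.

V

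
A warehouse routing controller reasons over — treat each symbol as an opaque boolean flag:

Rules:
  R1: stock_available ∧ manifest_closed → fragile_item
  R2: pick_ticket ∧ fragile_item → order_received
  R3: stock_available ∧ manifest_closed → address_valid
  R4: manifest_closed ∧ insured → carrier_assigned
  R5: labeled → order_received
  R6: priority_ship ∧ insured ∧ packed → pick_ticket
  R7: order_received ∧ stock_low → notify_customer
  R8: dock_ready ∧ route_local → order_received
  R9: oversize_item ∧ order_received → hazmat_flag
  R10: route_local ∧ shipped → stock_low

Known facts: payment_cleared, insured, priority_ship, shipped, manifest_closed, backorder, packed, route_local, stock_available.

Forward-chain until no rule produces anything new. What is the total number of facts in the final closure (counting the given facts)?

Round 1 fires R1, R3, R4, R6, R10, giving fragile_item, address_valid, carrier_assigned, pick_ticket, stock_low.
Round 2 fires R2, giving order_received.
Round 3 fires R7, giving notify_customer.
Closure: {address_valid, backorder, carrier_assigned, fragile_item, insured, manifest_closed, notify_customer, order_received, packed, payment_cleared, pick_ticket, priority_ship, route_local, shipped, stock_available, stock_low} — 16 facts.

16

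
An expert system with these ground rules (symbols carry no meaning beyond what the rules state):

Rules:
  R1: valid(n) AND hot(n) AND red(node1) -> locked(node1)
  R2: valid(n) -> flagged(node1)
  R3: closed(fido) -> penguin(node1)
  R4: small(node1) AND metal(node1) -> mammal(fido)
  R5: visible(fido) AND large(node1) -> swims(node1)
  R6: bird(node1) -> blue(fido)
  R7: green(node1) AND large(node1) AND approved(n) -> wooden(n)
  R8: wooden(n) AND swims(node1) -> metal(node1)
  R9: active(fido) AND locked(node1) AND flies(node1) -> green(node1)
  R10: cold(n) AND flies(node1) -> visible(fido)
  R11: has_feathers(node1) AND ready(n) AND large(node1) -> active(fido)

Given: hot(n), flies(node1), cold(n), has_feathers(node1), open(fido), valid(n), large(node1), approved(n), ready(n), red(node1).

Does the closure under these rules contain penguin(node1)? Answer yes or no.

Round 1: R1 [valid(n) AND hot(n) AND red(node1) -> locked(node1)]; R2 [valid(n) -> flagged(node1)]; R10 [cold(n) AND flies(node1) -> visible(fido)]; R11 [has_feathers(node1) AND ready(n) AND large(node1) -> active(fido)]. New: locked(node1), flagged(node1), visible(fido), active(fido).
Round 2: R5 [visible(fido) AND large(node1) -> swims(node1)]; R9 [active(fido) AND locked(node1) AND flies(node1) -> green(node1)]. New: swims(node1), green(node1).
Round 3: R7 [green(node1) AND large(node1) AND approved(n) -> wooden(n)]. New: wooden(n).
Round 4: R8 [wooden(n) AND swims(node1) -> metal(node1)]. New: metal(node1).
Fixed point reached. penguin(node1) is concluded only by R3; R3 needs closed(fido) (never derived).

no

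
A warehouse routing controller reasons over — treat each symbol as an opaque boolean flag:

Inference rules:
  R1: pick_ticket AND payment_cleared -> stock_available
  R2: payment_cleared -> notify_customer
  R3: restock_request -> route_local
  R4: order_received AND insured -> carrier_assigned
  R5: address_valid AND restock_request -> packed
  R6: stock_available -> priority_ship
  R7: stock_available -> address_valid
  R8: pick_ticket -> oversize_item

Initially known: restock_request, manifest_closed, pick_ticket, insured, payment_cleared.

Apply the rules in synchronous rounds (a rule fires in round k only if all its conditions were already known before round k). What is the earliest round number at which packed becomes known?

Round 1 fires R1, R2, R3, R8, giving stock_available, notify_customer, route_local, oversize_item.
Round 2 fires R6, R7, giving priority_ship, address_valid.
Round 3 fires R5, giving packed.
packed first appears in round 3.

3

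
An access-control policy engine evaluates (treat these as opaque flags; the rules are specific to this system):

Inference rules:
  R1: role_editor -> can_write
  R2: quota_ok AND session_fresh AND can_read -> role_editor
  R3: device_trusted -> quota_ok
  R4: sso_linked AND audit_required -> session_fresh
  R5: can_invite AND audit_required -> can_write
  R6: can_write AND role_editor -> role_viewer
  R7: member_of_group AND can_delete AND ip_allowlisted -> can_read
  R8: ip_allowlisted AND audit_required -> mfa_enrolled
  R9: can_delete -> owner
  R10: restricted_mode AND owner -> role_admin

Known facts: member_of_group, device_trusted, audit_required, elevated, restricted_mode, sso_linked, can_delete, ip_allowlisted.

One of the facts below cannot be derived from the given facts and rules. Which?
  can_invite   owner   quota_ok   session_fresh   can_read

Round 1 fires R3, R4, R7, R8, R9, giving quota_ok, session_fresh, can_read, mfa_enrolled, owner.
Round 2 fires R2, R10, giving role_editor, role_admin.
Round 3 fires R1, giving can_write.
Round 4 fires R6, giving role_viewer.
Derived: can_read (round 1), owner (round 1), session_fresh (round 1), quota_ok (round 1). can_invite never appears in any round.

can_invite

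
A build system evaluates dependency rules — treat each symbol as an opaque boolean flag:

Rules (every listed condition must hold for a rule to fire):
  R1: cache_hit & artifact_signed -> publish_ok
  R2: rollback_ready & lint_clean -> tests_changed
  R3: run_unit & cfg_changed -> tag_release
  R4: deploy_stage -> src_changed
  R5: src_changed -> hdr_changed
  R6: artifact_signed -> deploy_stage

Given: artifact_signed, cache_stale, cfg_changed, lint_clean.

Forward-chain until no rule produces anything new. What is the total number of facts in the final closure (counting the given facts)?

Round 1 fires R6, giving deploy_stage.
Round 2 fires R4, giving src_changed.
Round 3 fires R5, giving hdr_changed.
Closure: {artifact_signed, cache_stale, cfg_changed, deploy_stage, hdr_changed, lint_clean, src_changed} — 7 facts.

7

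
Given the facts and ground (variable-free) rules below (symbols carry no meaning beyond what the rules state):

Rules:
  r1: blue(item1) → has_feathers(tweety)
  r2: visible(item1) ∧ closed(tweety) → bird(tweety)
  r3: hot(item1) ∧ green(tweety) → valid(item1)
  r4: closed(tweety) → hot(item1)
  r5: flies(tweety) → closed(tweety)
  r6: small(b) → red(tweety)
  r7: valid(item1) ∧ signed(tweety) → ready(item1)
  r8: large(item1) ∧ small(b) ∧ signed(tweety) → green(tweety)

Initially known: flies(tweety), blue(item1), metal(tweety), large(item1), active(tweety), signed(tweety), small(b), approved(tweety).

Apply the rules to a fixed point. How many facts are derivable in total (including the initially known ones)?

Round 1: r1 [blue(item1) → has_feathers(tweety)]; r5 [flies(tweety) → closed(tweety)]; r6 [small(b) → red(tweety)]; r8 [large(item1) ∧ small(b) ∧ signed(tweety) → green(tweety)]. New: has_feathers(tweety), closed(tweety), red(tweety), green(tweety).
Round 2: r4 [closed(tweety) → hot(item1)]. New: hot(item1).
Round 3: r3 [hot(item1) ∧ green(tweety) → valid(item1)]. New: valid(item1).
Round 4: r7 [valid(item1) ∧ signed(tweety) → ready(item1)]. New: ready(item1).
Closure: {active(tweety), approved(tweety), blue(item1), closed(tweety), flies(tweety), green(tweety), has_feathers(tweety), hot(item1), large(item1), metal(tweety), ready(item1), red(tweety), signed(tweety), small(b), valid(item1)} — 15 facts.

15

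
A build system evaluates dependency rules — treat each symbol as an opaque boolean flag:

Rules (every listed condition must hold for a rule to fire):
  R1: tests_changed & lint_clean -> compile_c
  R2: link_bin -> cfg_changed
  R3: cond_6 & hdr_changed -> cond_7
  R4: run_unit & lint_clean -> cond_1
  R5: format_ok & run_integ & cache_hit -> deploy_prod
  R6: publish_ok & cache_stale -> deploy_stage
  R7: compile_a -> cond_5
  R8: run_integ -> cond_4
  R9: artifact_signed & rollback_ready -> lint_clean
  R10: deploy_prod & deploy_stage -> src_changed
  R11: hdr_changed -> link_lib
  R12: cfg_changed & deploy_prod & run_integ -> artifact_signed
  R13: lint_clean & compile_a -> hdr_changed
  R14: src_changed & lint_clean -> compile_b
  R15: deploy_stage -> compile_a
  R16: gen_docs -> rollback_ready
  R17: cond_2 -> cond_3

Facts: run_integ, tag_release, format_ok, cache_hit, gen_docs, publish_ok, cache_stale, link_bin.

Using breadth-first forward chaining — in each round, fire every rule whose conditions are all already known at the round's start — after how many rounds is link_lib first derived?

5

Round 1: R2 [link_bin -> cfg_changed]; R5 [format_ok & run_integ & cache_hit -> deploy_prod]; R6 [publish_ok & cache_stale -> deploy_stage]; R8 [run_integ -> cond_4]; R16 [gen_docs -> rollback_ready]. Adds cfg_changed, deploy_prod, deploy_stage, cond_4, rollback_ready.
Round 2: R10 [deploy_prod & deploy_stage -> src_changed]; R12 [cfg_changed & deploy_prod & run_integ -> artifact_signed]; R15 [deploy_stage -> compile_a]. Adds src_changed, artifact_signed, compile_a.
Round 3: R7 [compile_a -> cond_5]; R9 [artifact_signed & rollback_ready -> lint_clean]. Adds cond_5, lint_clean.
Round 4: R13 [lint_clean & compile_a -> hdr_changed]; R14 [src_changed & lint_clean -> compile_b]. Adds hdr_changed, compile_b.
Round 5: R11 [hdr_changed -> link_lib]. Adds link_lib.
link_lib first appears in round 5.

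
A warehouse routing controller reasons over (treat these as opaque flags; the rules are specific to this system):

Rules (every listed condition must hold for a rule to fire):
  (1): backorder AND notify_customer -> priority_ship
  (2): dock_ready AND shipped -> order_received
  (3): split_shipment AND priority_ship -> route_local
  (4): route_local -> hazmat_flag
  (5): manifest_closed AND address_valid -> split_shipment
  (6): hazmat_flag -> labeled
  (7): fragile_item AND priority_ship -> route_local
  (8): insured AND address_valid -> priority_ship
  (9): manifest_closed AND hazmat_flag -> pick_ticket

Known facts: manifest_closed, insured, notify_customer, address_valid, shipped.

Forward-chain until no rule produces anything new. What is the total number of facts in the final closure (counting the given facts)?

Round 1 fires (5), (8), giving split_shipment, priority_ship.
Round 2 fires (3), giving route_local.
Round 3 fires (4), giving hazmat_flag.
Round 4 fires (6), (9), giving labeled, pick_ticket.
Closure: {address_valid, hazmat_flag, insured, labeled, manifest_closed, notify_customer, pick_ticket, priority_ship, route_local, shipped, split_shipment} — 11 facts.

11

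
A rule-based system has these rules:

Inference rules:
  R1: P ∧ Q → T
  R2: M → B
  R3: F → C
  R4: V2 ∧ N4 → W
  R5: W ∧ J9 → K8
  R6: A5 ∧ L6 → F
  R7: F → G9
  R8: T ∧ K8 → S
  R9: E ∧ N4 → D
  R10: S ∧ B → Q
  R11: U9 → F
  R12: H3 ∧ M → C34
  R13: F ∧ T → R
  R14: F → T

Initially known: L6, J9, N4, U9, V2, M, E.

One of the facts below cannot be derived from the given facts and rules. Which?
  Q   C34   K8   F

C34

Round 1 — R2, R4, R9, R11, derive B, W, D, F.
Round 2 — R3, R5, R7, R14, derive C, K8, G9, T.
Round 3 — R8, R13, derive S, R.
Round 4 — R10, derive Q.
Derived: K8 (round 2), F (round 1), Q (round 4). C34 never appears in any round.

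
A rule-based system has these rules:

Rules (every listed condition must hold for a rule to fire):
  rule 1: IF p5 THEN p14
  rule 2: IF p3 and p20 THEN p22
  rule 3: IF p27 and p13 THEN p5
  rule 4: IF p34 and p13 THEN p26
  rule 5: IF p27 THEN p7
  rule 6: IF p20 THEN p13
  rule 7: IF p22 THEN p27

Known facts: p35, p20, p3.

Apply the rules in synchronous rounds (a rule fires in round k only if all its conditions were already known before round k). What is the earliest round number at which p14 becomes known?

4

Round 1 fires rule 2, rule 6, giving p22, p13.
Round 2 fires rule 7, giving p27.
Round 3 fires rule 3, rule 5, giving p5, p7.
Round 4 fires rule 1, giving p14.
p14 first appears in round 4.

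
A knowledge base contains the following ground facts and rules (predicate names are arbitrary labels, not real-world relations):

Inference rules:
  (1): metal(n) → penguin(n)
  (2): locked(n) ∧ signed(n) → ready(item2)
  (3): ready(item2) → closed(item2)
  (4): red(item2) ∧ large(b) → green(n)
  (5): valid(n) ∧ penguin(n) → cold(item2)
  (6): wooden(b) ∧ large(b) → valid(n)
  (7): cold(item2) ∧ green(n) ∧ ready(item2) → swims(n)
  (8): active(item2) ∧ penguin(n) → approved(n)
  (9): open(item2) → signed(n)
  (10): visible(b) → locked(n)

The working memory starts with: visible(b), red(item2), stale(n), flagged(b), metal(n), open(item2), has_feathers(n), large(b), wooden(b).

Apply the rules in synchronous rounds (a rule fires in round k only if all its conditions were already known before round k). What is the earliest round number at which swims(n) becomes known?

3

[1] (1) [metal(n) → penguin(n)]; (4) [red(item2) ∧ large(b) → green(n)]; (6) [wooden(b) ∧ large(b) → valid(n)]; (9) [open(item2) → signed(n)]; (10) [visible(b) → locked(n)]. ⇒ new: penguin(n), green(n), valid(n), signed(n), locked(n).
[2] (2) [locked(n) ∧ signed(n) → ready(item2)]; (5) [valid(n) ∧ penguin(n) → cold(item2)]. ⇒ new: ready(item2), cold(item2).
[3] (3) [ready(item2) → closed(item2)]; (7) [cold(item2) ∧ green(n) ∧ ready(item2) → swims(n)]. ⇒ new: closed(item2), swims(n).
swims(n) first appears in round 3.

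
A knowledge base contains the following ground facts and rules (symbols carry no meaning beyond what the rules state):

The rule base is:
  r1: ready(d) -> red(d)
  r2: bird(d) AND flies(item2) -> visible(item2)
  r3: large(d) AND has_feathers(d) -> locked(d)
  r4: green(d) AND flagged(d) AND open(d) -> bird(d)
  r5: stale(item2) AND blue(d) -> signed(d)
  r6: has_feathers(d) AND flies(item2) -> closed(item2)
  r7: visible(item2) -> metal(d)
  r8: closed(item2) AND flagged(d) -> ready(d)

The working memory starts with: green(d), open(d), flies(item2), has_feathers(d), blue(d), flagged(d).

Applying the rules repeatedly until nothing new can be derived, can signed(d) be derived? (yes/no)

Round 1: r4 [green(d) AND flagged(d) AND open(d) -> bird(d)]; r6 [has_feathers(d) AND flies(item2) -> closed(item2)]. Adds bird(d), closed(item2).
Round 2: r2 [bird(d) AND flies(item2) -> visible(item2)]; r8 [closed(item2) AND flagged(d) -> ready(d)]. Adds visible(item2), ready(d).
Round 3: r1 [ready(d) -> red(d)]; r7 [visible(item2) -> metal(d)]. Adds red(d), metal(d).
Fixed point reached. signed(d) is concluded only by r5; r5 needs stale(item2) (never derived).

no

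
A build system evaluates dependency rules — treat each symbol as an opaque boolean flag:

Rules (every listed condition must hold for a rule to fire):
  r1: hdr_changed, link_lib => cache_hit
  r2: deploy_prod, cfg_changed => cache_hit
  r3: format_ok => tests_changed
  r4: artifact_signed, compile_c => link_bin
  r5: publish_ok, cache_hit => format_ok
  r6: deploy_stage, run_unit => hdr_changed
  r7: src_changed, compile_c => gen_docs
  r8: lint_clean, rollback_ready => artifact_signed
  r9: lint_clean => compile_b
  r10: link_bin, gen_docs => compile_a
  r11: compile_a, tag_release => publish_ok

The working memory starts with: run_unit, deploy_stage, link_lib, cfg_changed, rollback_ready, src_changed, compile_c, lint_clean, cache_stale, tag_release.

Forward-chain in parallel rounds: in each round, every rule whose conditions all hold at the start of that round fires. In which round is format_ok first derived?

5

Round 1 fires r6, r7, r8, r9, giving hdr_changed, gen_docs, artifact_signed, compile_b.
Round 2 fires r1, r4, giving cache_hit, link_bin.
Round 3 fires r10, giving compile_a.
Round 4 fires r11, giving publish_ok.
Round 5 fires r5, giving format_ok.
format_ok first appears in round 5.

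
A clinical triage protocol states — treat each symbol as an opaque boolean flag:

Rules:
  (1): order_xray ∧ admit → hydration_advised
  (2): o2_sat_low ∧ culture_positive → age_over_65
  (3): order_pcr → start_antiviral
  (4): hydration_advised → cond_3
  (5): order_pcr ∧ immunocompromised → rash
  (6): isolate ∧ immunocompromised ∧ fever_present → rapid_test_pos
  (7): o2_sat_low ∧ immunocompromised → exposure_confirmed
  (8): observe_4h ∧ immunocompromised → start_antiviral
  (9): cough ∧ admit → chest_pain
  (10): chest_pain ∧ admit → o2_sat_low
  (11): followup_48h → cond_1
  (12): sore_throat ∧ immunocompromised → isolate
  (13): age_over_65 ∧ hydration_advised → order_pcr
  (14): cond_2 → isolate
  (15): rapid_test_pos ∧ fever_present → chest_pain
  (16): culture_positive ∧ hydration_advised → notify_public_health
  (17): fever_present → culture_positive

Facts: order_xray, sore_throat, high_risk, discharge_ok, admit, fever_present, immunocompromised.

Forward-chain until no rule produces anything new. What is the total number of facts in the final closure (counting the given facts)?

Round 1: (1) [order_xray ∧ admit → hydration_advised]; (12) [sore_throat ∧ immunocompromised → isolate]; (17) [fever_present → culture_positive]. Adds hydration_advised, isolate, culture_positive.
Round 2: (4) [hydration_advised → cond_3]; (6) [isolate ∧ immunocompromised ∧ fever_present → rapid_test_pos]; (16) [culture_positive ∧ hydration_advised → notify_public_health]. Adds cond_3, rapid_test_pos, notify_public_health.
Round 3: (15) [rapid_test_pos ∧ fever_present → chest_pain]. Adds chest_pain.
Round 4: (10) [chest_pain ∧ admit → o2_sat_low]. Adds o2_sat_low.
Round 5: (2) [o2_sat_low ∧ culture_positive → age_over_65]; (7) [o2_sat_low ∧ immunocompromised → exposure_confirmed]. Adds age_over_65, exposure_confirmed.
Round 6: (13) [age_over_65 ∧ hydration_advised → order_pcr]. Adds order_pcr.
Round 7: (3) [order_pcr → start_antiviral]; (5) [order_pcr ∧ immunocompromised → rash]. Adds start_antiviral, rash.
Closure: {admit, age_over_65, chest_pain, cond_3, culture_positive, discharge_ok, exposure_confirmed, fever_present, high_risk, hydration_advised, immunocompromised, isolate, notify_public_health, o2_sat_low, order_pcr, order_xray, rapid_test_pos, rash, sore_throat, start_antiviral} — 20 facts.

20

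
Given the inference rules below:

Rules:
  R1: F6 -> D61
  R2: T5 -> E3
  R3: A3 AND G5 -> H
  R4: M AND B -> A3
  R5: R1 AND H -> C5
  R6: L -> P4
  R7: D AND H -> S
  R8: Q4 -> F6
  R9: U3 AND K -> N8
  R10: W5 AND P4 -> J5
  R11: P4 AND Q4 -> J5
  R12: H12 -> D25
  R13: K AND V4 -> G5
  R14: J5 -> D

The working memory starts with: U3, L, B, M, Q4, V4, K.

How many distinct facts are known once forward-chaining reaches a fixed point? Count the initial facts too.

17

Round 1 — R4, R6, R8, R9, R13, derive A3, P4, F6, N8, G5.
Round 2 — R1, R3, R11, derive D61, H, J5.
Round 3 — R14, derive D.
Round 4 — R7, derive S.
Closure: {A3, B, D, D61, F6, G5, H, J5, K, L, M, N8, P4, Q4, S, U3, V4} — 17 facts.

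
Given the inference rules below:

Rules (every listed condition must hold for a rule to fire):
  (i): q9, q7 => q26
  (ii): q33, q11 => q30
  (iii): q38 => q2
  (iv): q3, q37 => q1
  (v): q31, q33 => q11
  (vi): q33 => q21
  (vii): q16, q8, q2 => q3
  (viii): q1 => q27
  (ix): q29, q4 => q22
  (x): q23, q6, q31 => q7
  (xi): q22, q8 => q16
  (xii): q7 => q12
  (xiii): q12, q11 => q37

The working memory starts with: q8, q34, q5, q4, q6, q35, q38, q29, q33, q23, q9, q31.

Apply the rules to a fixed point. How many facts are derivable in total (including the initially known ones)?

Round 1 fires (iii), (v), (vi), (ix), (x), giving q2, q11, q21, q22, q7.
Round 2 fires (i), (ii), (xi), (xii), giving q26, q30, q16, q12.
Round 3 fires (vii), (xiii), giving q3, q37.
Round 4 fires (iv), giving q1.
Round 5 fires (viii), giving q27.
Closure: {q1, q11, q12, q16, q2, q21, q22, q23, q26, q27, q29, q3, q30, q31, q33, q34, q35, q37, q38, q4, q5, q6, q7, q8, q9} — 25 facts.

25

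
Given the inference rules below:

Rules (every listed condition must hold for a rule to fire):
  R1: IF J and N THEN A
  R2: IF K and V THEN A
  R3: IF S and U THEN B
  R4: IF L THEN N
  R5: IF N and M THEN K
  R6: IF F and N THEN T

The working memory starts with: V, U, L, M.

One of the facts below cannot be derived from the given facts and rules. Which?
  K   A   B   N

B

Round 1 — R4, derive N.
Round 2 — R5, derive K.
Round 3 — R2, derive A.
Derived: A (round 3), K (round 2), N (round 1). B never appears in any round.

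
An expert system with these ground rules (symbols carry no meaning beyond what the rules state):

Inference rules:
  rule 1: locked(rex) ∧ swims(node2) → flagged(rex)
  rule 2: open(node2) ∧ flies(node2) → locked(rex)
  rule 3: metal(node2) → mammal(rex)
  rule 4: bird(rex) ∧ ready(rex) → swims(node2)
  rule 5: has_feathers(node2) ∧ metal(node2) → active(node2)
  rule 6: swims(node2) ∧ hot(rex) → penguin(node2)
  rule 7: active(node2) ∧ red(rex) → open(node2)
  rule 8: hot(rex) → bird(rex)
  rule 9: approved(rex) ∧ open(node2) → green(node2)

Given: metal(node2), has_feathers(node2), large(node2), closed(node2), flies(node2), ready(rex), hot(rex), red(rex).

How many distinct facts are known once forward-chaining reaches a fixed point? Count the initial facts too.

Round 1: rule 3 [metal(node2) → mammal(rex)]; rule 5 [has_feathers(node2) ∧ metal(node2) → active(node2)]; rule 8 [hot(rex) → bird(rex)]. New: mammal(rex), active(node2), bird(rex).
Round 2: rule 4 [bird(rex) ∧ ready(rex) → swims(node2)]; rule 7 [active(node2) ∧ red(rex) → open(node2)]. New: swims(node2), open(node2).
Round 3: rule 2 [open(node2) ∧ flies(node2) → locked(rex)]; rule 6 [swims(node2) ∧ hot(rex) → penguin(node2)]. New: locked(rex), penguin(node2).
Round 4: rule 1 [locked(rex) ∧ swims(node2) → flagged(rex)]. New: flagged(rex).
Closure: {active(node2), bird(rex), closed(node2), flagged(rex), flies(node2), has_feathers(node2), hot(rex), large(node2), locked(rex), mammal(rex), metal(node2), open(node2), penguin(node2), ready(rex), red(rex), swims(node2)} — 16 facts.

16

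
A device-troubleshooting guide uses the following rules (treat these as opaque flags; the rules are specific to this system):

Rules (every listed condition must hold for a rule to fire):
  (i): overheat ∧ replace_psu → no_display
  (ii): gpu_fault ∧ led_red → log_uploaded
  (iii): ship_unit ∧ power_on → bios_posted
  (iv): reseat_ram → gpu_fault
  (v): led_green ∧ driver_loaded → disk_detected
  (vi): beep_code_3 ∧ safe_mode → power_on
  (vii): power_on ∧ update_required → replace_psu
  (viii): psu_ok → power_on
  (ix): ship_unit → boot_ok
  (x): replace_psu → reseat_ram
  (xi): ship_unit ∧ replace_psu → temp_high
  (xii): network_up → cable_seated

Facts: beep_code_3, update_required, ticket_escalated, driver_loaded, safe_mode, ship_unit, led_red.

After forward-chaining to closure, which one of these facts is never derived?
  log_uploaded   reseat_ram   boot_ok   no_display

Round 1: (vi) [beep_code_3 ∧ safe_mode → power_on]; (ix) [ship_unit → boot_ok]. Adds power_on, boot_ok.
Round 2: (iii) [ship_unit ∧ power_on → bios_posted]; (vii) [power_on ∧ update_required → replace_psu]. Adds bios_posted, replace_psu.
Round 3: (x) [replace_psu → reseat_ram]; (xi) [ship_unit ∧ replace_psu → temp_high]. Adds reseat_ram, temp_high.
Round 4: (iv) [reseat_ram → gpu_fault]. Adds gpu_fault.
Round 5: (ii) [gpu_fault ∧ led_red → log_uploaded]. Adds log_uploaded.
Derived: boot_ok (round 1), reseat_ram (round 3), log_uploaded (round 5). no_display never appears in any round.

no_display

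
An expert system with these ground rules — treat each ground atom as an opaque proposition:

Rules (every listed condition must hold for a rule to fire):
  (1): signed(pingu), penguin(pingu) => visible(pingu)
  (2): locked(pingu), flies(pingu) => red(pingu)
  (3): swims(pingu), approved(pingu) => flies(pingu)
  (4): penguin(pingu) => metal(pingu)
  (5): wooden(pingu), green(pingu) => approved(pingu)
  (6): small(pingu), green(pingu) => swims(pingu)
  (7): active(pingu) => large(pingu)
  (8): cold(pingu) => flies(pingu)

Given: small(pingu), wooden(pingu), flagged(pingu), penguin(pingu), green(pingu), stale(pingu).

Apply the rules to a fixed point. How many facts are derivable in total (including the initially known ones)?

Round 1: (4) [penguin(pingu) => metal(pingu)]; (5) [wooden(pingu), green(pingu) => approved(pingu)]; (6) [small(pingu), green(pingu) => swims(pingu)]. Adds metal(pingu), approved(pingu), swims(pingu).
Round 2: (3) [swims(pingu), approved(pingu) => flies(pingu)]. Adds flies(pingu).
Closure: {approved(pingu), flagged(pingu), flies(pingu), green(pingu), metal(pingu), penguin(pingu), small(pingu), stale(pingu), swims(pingu), wooden(pingu)} — 10 facts.

10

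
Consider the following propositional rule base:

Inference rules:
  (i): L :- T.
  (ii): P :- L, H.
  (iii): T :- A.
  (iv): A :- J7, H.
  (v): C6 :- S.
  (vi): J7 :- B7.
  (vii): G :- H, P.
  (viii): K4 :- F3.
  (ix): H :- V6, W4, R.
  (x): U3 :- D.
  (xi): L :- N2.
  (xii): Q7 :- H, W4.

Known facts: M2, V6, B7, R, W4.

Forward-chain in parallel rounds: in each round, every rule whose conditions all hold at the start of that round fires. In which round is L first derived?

[1] (vi) [J7 :- B7.]; (ix) [H :- V6, W4, R.]. ⇒ new: J7, H.
[2] (iv) [A :- J7, H.]; (xii) [Q7 :- H, W4.]. ⇒ new: A, Q7.
[3] (iii) [T :- A.]. ⇒ new: T.
[4] (i) [L :- T.]. ⇒ new: L.
L first appears in round 4.

4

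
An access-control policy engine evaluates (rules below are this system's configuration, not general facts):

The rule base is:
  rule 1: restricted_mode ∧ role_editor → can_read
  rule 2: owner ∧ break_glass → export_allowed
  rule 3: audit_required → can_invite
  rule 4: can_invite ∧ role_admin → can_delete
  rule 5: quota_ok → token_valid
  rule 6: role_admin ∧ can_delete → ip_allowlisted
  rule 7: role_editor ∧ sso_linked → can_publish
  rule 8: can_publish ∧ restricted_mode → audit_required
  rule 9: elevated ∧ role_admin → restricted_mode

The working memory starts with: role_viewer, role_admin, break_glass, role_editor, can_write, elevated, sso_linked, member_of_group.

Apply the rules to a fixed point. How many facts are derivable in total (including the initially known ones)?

15

Round 1: rule 7 [role_editor ∧ sso_linked → can_publish]; rule 9 [elevated ∧ role_admin → restricted_mode]. New: can_publish, restricted_mode.
Round 2: rule 1 [restricted_mode ∧ role_editor → can_read]; rule 8 [can_publish ∧ restricted_mode → audit_required]. New: can_read, audit_required.
Round 3: rule 3 [audit_required → can_invite]. New: can_invite.
Round 4: rule 4 [can_invite ∧ role_admin → can_delete]. New: can_delete.
Round 5: rule 6 [role_admin ∧ can_delete → ip_allowlisted]. New: ip_allowlisted.
Closure: {audit_required, break_glass, can_delete, can_invite, can_publish, can_read, can_write, elevated, ip_allowlisted, member_of_group, restricted_mode, role_admin, role_editor, role_viewer, sso_linked} — 15 facts.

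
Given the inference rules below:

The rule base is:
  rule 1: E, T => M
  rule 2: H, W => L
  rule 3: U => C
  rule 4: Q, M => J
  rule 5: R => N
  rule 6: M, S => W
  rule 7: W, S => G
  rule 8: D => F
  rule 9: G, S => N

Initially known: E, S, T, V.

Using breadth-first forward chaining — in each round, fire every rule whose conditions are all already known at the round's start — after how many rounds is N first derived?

Round 1 fires rule 1, giving M.
Round 2 fires rule 6, giving W.
Round 3 fires rule 7, giving G.
Round 4 fires rule 9, giving N.
N first appears in round 4.

4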